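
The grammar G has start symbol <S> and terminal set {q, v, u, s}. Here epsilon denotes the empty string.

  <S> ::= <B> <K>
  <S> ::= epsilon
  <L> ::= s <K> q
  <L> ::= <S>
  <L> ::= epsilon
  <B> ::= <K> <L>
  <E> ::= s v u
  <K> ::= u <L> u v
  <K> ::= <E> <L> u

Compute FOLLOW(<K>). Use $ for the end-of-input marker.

FIRST(<E>) = {s}
FIRST(<K>) = {s, u}  (via <E> <L> u)
FIRST(<B>) = {s, u}  (via <K> <L>)
FIRST(<S>) = {epsilon, s, u}  (via <B> <K>)
FIRST(<L>) = {epsilon, s, u}  (via <S>)
FOLLOW(<S>) includes $ since <S> is the start symbol.
FOLLOW(<B>): in <S>::=<B> <K>, <B> is followed by <K> with FIRST {s, u}. Thus FOLLOW(<B>) = {s, u}.
FOLLOW(<L>): in <B>::=<K> <L>, the suffix after <L> is empty, so FOLLOW(<L>) ⊇ FOLLOW(<B>) = {s, u}; in <K>::=u <L> u v, <L> is followed by u v with FIRST {u}; in <K>::=<E> <L> u, <L> is followed by u with FIRST {u}. Thus FOLLOW(<L>) = {s, u}.
FOLLOW(<S>): in <L>::=<S>, the suffix after <S> is empty, so FOLLOW(<S>) ⊇ FOLLOW(<L>) = {s, u}. Thus FOLLOW(<S>) = {$, s, u}.
FOLLOW(<E>): in <K>::=<E> <L> u, <E> is followed by <L> u with FIRST {s, u}. Thus FOLLOW(<E>) = {s, u}.
FOLLOW(<K>): in <S>::=<B> <K>, the suffix after <K> is empty, so FOLLOW(<K>) ⊇ FOLLOW(<S>) = {$, s, u}; in <L>::=s <K> q, <K> is followed by q with FIRST {q}; in <B>::=<K> <L>, <K> is followed by <L> with FIRST {epsilon, s, u}; in <B>::=<K> <L>, the suffix after <K> is nullable, so FOLLOW(<K>) ⊇ FOLLOW(<B>) = {s, u}. Thus FOLLOW(<K>) = {$, q, s, u}.

{$, q, s, u}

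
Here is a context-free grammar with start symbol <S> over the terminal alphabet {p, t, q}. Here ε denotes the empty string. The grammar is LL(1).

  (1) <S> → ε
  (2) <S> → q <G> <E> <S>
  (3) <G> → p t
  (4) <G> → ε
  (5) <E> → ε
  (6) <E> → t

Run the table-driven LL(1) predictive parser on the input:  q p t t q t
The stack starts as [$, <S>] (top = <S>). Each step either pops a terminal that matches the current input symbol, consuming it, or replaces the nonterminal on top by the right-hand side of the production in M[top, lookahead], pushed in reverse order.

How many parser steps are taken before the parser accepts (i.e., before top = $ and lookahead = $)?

13

      Stack            Input          Action
   1  $ <S>            q p t t q t $  expand <S> → q <G> <E> <S>
   2  $ <S> <E> <G> q  q p t t q t $  match q
   3  $ <S> <E> <G>    p t t q t $    expand <G> → p t
   4  $ <S> <E> t p    p t t q t $    match p
   5  $ <S> <E> t      t t q t $      match t
   6  $ <S> <E>        t q t $        expand <E> → t
   7  $ <S> t          t q t $        match t
   8  $ <S>            q t $          expand <S> → q <G> <E> <S>
   9  $ <S> <E> <G> q  q t $          match q
  10  $ <S> <E> <G>    t $            expand <G> → ε
  11  $ <S> <E>        t $            expand <E> → t
  12  $ <S> t          t $            match t
  13  $ <S>            $              expand <S> → ε
Accept reached after 13 steps.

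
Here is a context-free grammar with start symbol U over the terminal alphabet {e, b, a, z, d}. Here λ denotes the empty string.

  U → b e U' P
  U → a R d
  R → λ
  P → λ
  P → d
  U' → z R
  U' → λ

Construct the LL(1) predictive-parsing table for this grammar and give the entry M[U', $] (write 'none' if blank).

FIRST(U) = {a, b}
FIRST(R) = {λ}
FIRST(P) = {λ, d}
FIRST(U') = {λ, z}
FOLLOW(U) includes $ since U is the start symbol.
FOLLOW(U): U appears on no right-hand side. Thus FOLLOW(U) = {$}.
FOLLOW(U'): in U→b e U' P, U' is followed by P with FIRST {λ, d}; in U→b e U' P, the suffix after U' is nullable, so FOLLOW(U') ⊇ FOLLOW(U) = {$}. Thus FOLLOW(U') = {$, d}.
For U' → z R: FIRST(z R) = {z}, so it goes in M[U', t] for t ∈ {z}.
For U' → λ: FIRST(λ) = {λ}, so it goes in M[U', t] for t ∈ {}; since λ ∈ FIRST, also for every t ∈ FOLLOW(U') = {$, d}.

U' → λ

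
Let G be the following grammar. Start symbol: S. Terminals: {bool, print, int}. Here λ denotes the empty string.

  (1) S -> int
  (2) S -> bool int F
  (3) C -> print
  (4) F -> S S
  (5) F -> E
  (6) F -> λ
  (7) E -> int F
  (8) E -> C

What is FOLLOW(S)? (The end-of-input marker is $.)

FIRST(S): from S->int we get {int}; from S->bool int F we get {bool}. So FIRST(S) = {bool, int}.
FIRST(C): from C->print we get {print}. So FIRST(C) = {print}.
FIRST(E): from E->int F we get {int}; from E->C we get {print}. So FIRST(E) = {int, print}.
FIRST(F): from F->S S we get {bool, int}; from F->E we get {int, print}; from F->λ we get {λ}. So FIRST(F) = {λ, bool, int, print}.
FOLLOW(S) includes $ since S is the start symbol.
FOLLOW(S): in F->S S (occurrence 1), S is followed by S with FIRST {bool, int}; in F->S S (occurrence 2), the suffix after S is empty, so FOLLOW(S) ⊇ FOLLOW(F) = {$, bool, int}. Thus FOLLOW(S) = {$, bool, int}.
FOLLOW(C): in E->C, the suffix after C is empty, so FOLLOW(C) ⊇ FOLLOW(E) = {$, bool, int}. Thus FOLLOW(C) = {$, bool, int}.
FOLLOW(F): in S->bool int F, the suffix after F is empty, so FOLLOW(F) ⊇ FOLLOW(S) = {$, bool, int}; in E->int F, the suffix after F is empty, so FOLLOW(F) ⊇ FOLLOW(E) = {$, bool, int}. Thus FOLLOW(F) = {$, bool, int}.
FOLLOW(E): in F->E, the suffix after E is empty, so FOLLOW(E) ⊇ FOLLOW(F) = {$, bool, int}. Thus FOLLOW(E) = {$, bool, int}.

{$, bool, int}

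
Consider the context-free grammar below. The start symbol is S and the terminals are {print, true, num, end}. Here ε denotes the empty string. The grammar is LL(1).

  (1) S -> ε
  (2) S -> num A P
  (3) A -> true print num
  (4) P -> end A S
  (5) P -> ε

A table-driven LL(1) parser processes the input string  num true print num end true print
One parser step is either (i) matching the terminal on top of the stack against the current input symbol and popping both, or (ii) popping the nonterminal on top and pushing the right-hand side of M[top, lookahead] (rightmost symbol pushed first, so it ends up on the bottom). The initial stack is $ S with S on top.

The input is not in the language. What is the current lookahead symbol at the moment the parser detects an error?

step 1: stack=$ S  input=num true print num end true print $  — expand S -> num A P
step 2: stack=$ P A num  input=num true print num end true print $  — match num
step 3: stack=$ P A  input=true print num end true print $  — expand A -> true print num
step 4: stack=$ P num print true  input=true print num end true print $  — match true
step 5: stack=$ P num print  input=print num end true print $  — match print
step 6: stack=$ P num  input=num end true print $  — match num
step 7: stack=$ P  input=end true print $  — expand P -> end A S
step 8: stack=$ S A end  input=end true print $  — match end
step 9: stack=$ S A  input=true print $  — expand A -> true print num
step 10: stack=$ S num print true  input=true print $  — match true
step 11: stack=$ S num print  input=print $  — match print
step 12: stack=$ S num  input=$  — error: top is terminal num but lookahead is $

$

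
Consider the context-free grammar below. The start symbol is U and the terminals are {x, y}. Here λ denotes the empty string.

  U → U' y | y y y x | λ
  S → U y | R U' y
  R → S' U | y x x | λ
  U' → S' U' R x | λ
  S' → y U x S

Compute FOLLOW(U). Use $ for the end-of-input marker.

FIRST(S') = {y}
FIRST(R) = {λ, y}  (via S' U)
FIRST(U') = {λ, y}  (via S' U' R x)
FIRST(U) = {λ, y}  (via U' y)
FIRST(S) = {y}  (via U y, R U' y)
FOLLOW(U) includes $ since U is the start symbol.
FOLLOW(R): in S→R U' y, R is followed by U' y with FIRST {y}; in U'→S' U' R x, R is followed by x with FIRST {x}. Thus FOLLOW(R) = {x, y}.
FOLLOW(U): in S→U y, U is followed by y with FIRST {y}; in R→S' U, the suffix after U is empty, so FOLLOW(U) ⊇ FOLLOW(R) = {x, y}; in S'→y U x S, U is followed by x S with FIRST {x}. Thus FOLLOW(U) = {$, x, y}.
FOLLOW(U'): in U→U' y, U' is followed by y with FIRST {y}; in S→R U' y, U' is followed by y with FIRST {y}; in U'→S' U' R x, U' is followed by R x with FIRST {x, y}. Thus FOLLOW(U') = {x, y}.
FOLLOW(S'): in R→S' U, S' is followed by U with FIRST {λ, y}; in R→S' U, the suffix after S' is nullable, so FOLLOW(S') ⊇ FOLLOW(R) = {x, y}; in U'→S' U' R x, S' is followed by U' R x with FIRST {x, y}. Thus FOLLOW(S') = {x, y}.
FOLLOW(S): in S'→y U x S, the suffix after S is empty, so FOLLOW(S) ⊇ FOLLOW(S') = {x, y}. Thus FOLLOW(S) = {x, y}.

{$, x, y}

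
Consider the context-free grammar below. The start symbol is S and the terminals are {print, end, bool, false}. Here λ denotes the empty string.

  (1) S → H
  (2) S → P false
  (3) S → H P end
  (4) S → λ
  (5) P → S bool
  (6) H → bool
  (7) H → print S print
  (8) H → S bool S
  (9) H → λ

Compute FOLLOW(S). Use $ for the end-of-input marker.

{$, bool, print}

FIRST(S) = {λ, bool, print}  (via H, P false, H P end)
FIRST(P) = {bool, print}  (via S bool)
FIRST(H) = {λ, bool, print}  (via S bool S)
FOLLOW(S) includes $ since S is the start symbol.
FOLLOW(P): in S→P false, P is followed by false with FIRST {false}; in S→H P end, P is followed by end with FIRST {end}. Thus FOLLOW(P) = {end, false}.
FOLLOW(S): in P→S bool, S is followed by bool with FIRST {bool}; in H→print S print, S is followed by print with FIRST {print}; in H→S bool S (occurrence 1), S is followed by bool S with FIRST {bool}; in H→S bool S (occurrence 2), the suffix after S is empty, so FOLLOW(S) ⊇ FOLLOW(H) = {$, bool, print}. Thus FOLLOW(S) = {$, bool, print}.
FOLLOW(H): in S→H, the suffix after H is empty, so FOLLOW(H) ⊇ FOLLOW(S) = {$, bool, print}; in S→H P end, H is followed by P end with FIRST {bool, print}. Thus FOLLOW(H) = {$, bool, print}.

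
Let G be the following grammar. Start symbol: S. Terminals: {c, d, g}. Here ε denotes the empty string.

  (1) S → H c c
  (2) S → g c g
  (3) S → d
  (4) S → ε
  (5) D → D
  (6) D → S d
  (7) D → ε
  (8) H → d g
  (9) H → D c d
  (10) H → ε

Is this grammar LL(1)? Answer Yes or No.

No

FIRST(S) = {ε, c, d, g}
FIRST(D) = {ε, c, d, g}
FIRST(H) = {ε, c, d, g}
FOLLOW(S) = {$, d}
FOLLOW(D) = {c}
FOLLOW(H) = {c}
Cell M[D, c] receives both D → D and D → S d and D → ε — the grammar is not LL(1).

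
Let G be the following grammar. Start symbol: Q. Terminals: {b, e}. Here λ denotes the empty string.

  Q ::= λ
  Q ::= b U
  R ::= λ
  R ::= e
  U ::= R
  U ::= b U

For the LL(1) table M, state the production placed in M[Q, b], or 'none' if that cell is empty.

Q ::= b U

FIRST(Q) = {λ, b}
FIRST(R) = {λ, e}
FIRST(U) = {λ, b, e}  (via R)
FOLLOW(Q) includes $ since Q is the start symbol.
FOLLOW(Q): Q appears on no right-hand side. Thus FOLLOW(Q) = {$}.
For Q ::= λ: FIRST(λ) = {λ}, so it goes in M[Q, t] for t ∈ {}; since λ ∈ FIRST, also for every t ∈ FOLLOW(Q) = {$}.
For Q ::= b U: FIRST(b U) = {b}, so it goes in M[Q, t] for t ∈ {b}.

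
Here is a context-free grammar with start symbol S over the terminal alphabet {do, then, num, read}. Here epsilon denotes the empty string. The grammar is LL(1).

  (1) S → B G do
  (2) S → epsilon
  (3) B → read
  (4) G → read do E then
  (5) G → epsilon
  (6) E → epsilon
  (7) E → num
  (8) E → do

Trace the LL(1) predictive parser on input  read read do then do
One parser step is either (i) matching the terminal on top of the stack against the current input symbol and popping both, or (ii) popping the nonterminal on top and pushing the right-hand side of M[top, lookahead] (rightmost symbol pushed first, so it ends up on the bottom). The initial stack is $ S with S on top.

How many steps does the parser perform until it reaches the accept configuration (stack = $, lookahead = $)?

9

     Stack                Input                   Action
  1  $ S                  read read do then do $  expand S → B G do
  2  $ do G B             read read do then do $  expand B → read
  3  $ do G read          read read do then do $  match read
  4  $ do G               read do then do $       expand G → read do E then
  5  $ do then E do read  read do then do $       match read
  6  $ do then E do       do then do $            match do
  7  $ do then E          then do $               expand E → epsilon
  8  $ do then            then do $               match then
  9  $ do                 do $                    match do
Accept reached after 9 steps.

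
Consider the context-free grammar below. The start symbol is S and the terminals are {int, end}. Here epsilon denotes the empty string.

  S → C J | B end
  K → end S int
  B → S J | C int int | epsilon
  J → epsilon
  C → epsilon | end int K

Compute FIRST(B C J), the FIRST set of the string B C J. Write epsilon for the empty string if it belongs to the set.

{epsilon, end, int}

FIRST(K) = {end}
FIRST(J) = {epsilon}
FIRST(C) = {epsilon, end}
FIRST(S) = {epsilon, end, int}  (via C J, B end)
FIRST(B) = {epsilon, end, int}  (via S J, C int int)
FIRST(B C J): take FIRST of each symbol in turn, carrying on past any symbol whose FIRST contains epsilon; result {epsilon, end, int}.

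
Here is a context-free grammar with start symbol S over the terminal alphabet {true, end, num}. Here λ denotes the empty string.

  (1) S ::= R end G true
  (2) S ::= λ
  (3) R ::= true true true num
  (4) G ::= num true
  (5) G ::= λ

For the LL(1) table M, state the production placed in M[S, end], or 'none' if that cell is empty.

FIRST(R): from R::=true true true num we get {true}. So FIRST(R) = {true}.
FIRST(G): from G::=num true we get {num}; from G::=λ we get {λ}. So FIRST(G) = {λ, num}.
FIRST(S): from S::=R end G true we get {true}; from S::=λ we get {λ}. So FIRST(S) = {λ, true}.
FOLLOW(S) includes $ since S is the start symbol.
FOLLOW(S): S appears on no right-hand side. Thus FOLLOW(S) = {$}.
For S ::= R end G true: FIRST(R end G true) = {true}, so it goes in M[S, t] for t ∈ {true}.
For S ::= λ: FIRST(λ) = {λ}, so it goes in M[S, t] for t ∈ {}; since λ ∈ FIRST, also for every t ∈ FOLLOW(S) = {$}.
None of these place a production in M[S, end].

none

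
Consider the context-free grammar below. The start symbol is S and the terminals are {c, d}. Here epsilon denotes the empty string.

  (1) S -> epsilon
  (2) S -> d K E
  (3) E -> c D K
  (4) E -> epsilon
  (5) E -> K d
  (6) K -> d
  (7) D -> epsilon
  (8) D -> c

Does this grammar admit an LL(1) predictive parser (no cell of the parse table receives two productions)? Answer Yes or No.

Yes

FIRST(S) = {epsilon, d}
FIRST(E) = {epsilon, c, d}
FIRST(K) = {d}
FIRST(D) = {epsilon, c}
FOLLOW(S) = {$}
FOLLOW(E) = {$}
FOLLOW(K) = {$, c, d}
FOLLOW(D) = {d}
Each cell of M receives at most one production.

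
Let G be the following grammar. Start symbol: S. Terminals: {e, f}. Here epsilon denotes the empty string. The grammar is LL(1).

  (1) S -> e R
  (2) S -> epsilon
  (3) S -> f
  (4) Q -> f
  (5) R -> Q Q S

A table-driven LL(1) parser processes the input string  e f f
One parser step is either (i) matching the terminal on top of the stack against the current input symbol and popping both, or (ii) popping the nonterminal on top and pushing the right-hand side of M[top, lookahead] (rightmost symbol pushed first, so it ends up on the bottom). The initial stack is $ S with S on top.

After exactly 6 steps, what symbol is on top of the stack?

step 1: stack=$ S  input=e f f $  — expand S -> e R
step 2: stack=$ R e  input=e f f $  — match e
step 3: stack=$ R  input=f f $  — expand R -> Q Q S
step 4: stack=$ S Q Q  input=f f $  — expand Q -> f
step 5: stack=$ S Q f  input=f f $  — match f
step 6: stack=$ S Q  input=f $  — expand Q -> f
Stack after step 6: $ S f (top = f).

f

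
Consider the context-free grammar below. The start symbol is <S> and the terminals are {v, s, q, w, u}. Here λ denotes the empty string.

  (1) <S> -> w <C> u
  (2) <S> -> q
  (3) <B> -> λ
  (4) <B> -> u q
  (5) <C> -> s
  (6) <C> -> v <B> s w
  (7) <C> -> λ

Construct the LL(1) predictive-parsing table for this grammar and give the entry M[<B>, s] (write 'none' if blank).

<B> -> λ

FIRST(<S>) = {q, w}
FIRST(<B>) = {λ, u}
FIRST(<C>) = {λ, s, v}
FOLLOW(<S>) includes $ since <S> is the start symbol.
FOLLOW(<B>): in <C>->v <B> s w, <B> is followed by s w with FIRST {s}. Thus FOLLOW(<B>) = {s}.
For <B> -> λ: FIRST(λ) = {λ}, so it goes in M[<B>, t] for t ∈ {}; since λ ∈ FIRST, also for every t ∈ FOLLOW(<B>) = {s}.
For <B> -> u q: FIRST(u q) = {u}, so it goes in M[<B>, t] for t ∈ {u}.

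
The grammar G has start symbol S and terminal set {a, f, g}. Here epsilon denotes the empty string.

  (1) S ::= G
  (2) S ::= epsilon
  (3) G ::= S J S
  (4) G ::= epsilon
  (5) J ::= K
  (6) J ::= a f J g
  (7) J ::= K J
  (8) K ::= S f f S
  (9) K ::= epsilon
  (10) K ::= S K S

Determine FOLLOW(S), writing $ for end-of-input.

FIRST(S): from S::=G we get {epsilon, a, f}; from S::=epsilon we get {epsilon}. So FIRST(S) = {epsilon, a, f}.
FIRST(K): from K::=S f f S we get {a, f}; from K::=epsilon we get {epsilon}; from K::=S K S we get {epsilon, a, f}. So FIRST(K) = {epsilon, a, f}.
FIRST(J): from J::=K we get {epsilon, a, f}; from J::=a f J g we get {a}; from J::=K J we get {epsilon, a, f}. So FIRST(J) = {epsilon, a, f}.
FIRST(G): from G::=S J S we get {epsilon, a, f}; from G::=epsilon we get {epsilon}. So FIRST(G) = {epsilon, a, f}.
FOLLOW(S) includes $ since S is the start symbol.
FOLLOW(S): in G::=S J S (occurrence 1), S is followed by J S with FIRST {epsilon, a, f}; in G::=S J S (occurrence 1), the suffix after S is nullable, so FOLLOW(S) ⊇ FOLLOW(G) = {$, a, f, g}; in G::=S J S (occurrence 2), the suffix after S is empty, so FOLLOW(S) ⊇ FOLLOW(G) = {$, a, f, g}; in K::=S f f S (occurrence 1), S is followed by f f S with FIRST {f}; in K::=S f f S (occurrence 2), the suffix after S is empty, so FOLLOW(S) ⊇ FOLLOW(K) = {$, a, f, g}; in K::=S K S (occurrence 1), S is followed by K S with FIRST {epsilon, a, f}; in K::=S K S (occurrence 1), the suffix after S is nullable, so FOLLOW(S) ⊇ FOLLOW(K) = {$, a, f, g}; in K::=S K S (occurrence 2), the suffix after S is empty, so FOLLOW(S) ⊇ FOLLOW(K) = {$, a, f, g}. Thus FOLLOW(S) = {$, a, f, g}.
FOLLOW(G): in S::=G, the suffix after G is empty, so FOLLOW(G) ⊇ FOLLOW(S) = {$, a, f, g}. Thus FOLLOW(G) = {$, a, f, g}.
FOLLOW(J): in G::=S J S, J is followed by S with FIRST {epsilon, a, f}; in G::=S J S, the suffix after J is nullable, so FOLLOW(J) ⊇ FOLLOW(G) = {$, a, f, g}; in J::=a f J g, J is followed by g with FIRST {g}; in J::=K J, the suffix after J is empty (adds nothing new). Thus FOLLOW(J) = {$, a, f, g}.
FOLLOW(K): in J::=K, the suffix after K is empty, so FOLLOW(K) ⊇ FOLLOW(J) = {$, a, f, g}; in J::=K J, K is followed by J with FIRST {epsilon, a, f}; in J::=K J, the suffix after K is nullable, so FOLLOW(K) ⊇ FOLLOW(J) = {$, a, f, g}; in K::=S K S, K is followed by S with FIRST {epsilon, a, f}; in K::=S K S, the suffix after K is nullable (adds nothing new). Thus FOLLOW(K) = {$, a, f, g}.

{$, a, f, g}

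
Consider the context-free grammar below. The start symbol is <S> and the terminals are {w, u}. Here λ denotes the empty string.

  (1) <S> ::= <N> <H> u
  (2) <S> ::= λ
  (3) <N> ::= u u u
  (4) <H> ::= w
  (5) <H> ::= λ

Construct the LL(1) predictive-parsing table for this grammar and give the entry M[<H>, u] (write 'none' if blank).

FIRST(<N>): from <N>::=u u u we get {u}. So FIRST(<N>) = {u}.
FIRST(<H>): from <H>::=w we get {w}; from <H>::=λ we get {λ}. So FIRST(<H>) = {λ, w}.
FIRST(<S>): from <S>::=<N> <H> u we get {u}; from <S>::=λ we get {λ}. So FIRST(<S>) = {λ, u}.
FOLLOW(<S>) includes $ since <S> is the start symbol.
FOLLOW(<H>): in <S>::=<N> <H> u, <H> is followed by u with FIRST {u}. Thus FOLLOW(<H>) = {u}.
For <H> ::= w: FIRST(w) = {w}, so it goes in M[<H>, t] for t ∈ {w}.
For <H> ::= λ: FIRST(λ) = {λ}, so it goes in M[<H>, t] for t ∈ {}; since λ ∈ FIRST, also for every t ∈ FOLLOW(<H>) = {u}.

<H> ::= λ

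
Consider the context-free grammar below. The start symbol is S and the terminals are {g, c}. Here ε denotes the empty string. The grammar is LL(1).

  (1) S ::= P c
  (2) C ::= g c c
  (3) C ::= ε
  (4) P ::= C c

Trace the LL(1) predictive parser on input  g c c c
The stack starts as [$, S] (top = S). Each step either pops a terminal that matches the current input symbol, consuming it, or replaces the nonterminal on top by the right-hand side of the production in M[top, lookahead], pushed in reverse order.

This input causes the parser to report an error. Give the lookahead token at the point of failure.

$

step 1: stack=$ S  input=g c c c $  — expand S ::= P c
step 2: stack=$ c P  input=g c c c $  — expand P ::= C c
step 3: stack=$ c c C  input=g c c c $  — expand C ::= g c c
step 4: stack=$ c c c c g  input=g c c c $  — match g
step 5: stack=$ c c c c  input=c c c $  — match c
step 6: stack=$ c c c  input=c c $  — match c
step 7: stack=$ c c  input=c $  — match c
step 8: stack=$ c  input=$  — error: top is terminal c but lookahead is $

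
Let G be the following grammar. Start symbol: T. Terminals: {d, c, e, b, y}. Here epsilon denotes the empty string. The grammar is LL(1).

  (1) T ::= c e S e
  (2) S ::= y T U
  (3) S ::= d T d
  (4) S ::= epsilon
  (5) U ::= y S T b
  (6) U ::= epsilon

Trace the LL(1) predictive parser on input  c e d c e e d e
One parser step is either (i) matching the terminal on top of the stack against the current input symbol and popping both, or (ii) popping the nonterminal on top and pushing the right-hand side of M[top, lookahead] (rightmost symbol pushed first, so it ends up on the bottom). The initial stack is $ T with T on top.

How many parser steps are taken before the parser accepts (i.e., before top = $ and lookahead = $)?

step 1: stack=$ T  input=c e d c e e d e $  — expand T ::= c e S e
step 2: stack=$ e S e c  input=c e d c e e d e $  — match c
step 3: stack=$ e S e  input=e d c e e d e $  — match e
step 4: stack=$ e S  input=d c e e d e $  — expand S ::= d T d
step 5: stack=$ e d T d  input=d c e e d e $  — match d
step 6: stack=$ e d T  input=c e e d e $  — expand T ::= c e S e
step 7: stack=$ e d e S e c  input=c e e d e $  — match c
step 8: stack=$ e d e S e  input=e e d e $  — match e
step 9: stack=$ e d e S  input=e d e $  — expand S ::= epsilon
step 10: stack=$ e d e  input=e d e $  — match e
step 11: stack=$ e d  input=d e $  — match d
step 12: stack=$ e  input=e $  — match e
Accept reached after 12 steps.

12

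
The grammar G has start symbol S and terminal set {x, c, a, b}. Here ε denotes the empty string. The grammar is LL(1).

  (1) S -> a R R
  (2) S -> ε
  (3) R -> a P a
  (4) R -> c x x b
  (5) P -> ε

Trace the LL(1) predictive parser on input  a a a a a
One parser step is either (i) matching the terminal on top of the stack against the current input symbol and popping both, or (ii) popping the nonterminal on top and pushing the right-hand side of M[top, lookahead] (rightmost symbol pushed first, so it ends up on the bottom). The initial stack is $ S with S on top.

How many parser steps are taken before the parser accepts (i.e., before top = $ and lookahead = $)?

step 1: stack=$ S  input=a a a a a $  — expand S -> a R R
step 2: stack=$ R R a  input=a a a a a $  — match a
step 3: stack=$ R R  input=a a a a $  — expand R -> a P a
step 4: stack=$ R a P a  input=a a a a $  — match a
step 5: stack=$ R a P  input=a a a $  — expand P -> ε
step 6: stack=$ R a  input=a a a $  — match a
step 7: stack=$ R  input=a a $  — expand R -> a P a
step 8: stack=$ a P a  input=a a $  — match a
step 9: stack=$ a P  input=a $  — expand P -> ε
step 10: stack=$ a  input=a $  — match a
Accept reached after 10 steps.

10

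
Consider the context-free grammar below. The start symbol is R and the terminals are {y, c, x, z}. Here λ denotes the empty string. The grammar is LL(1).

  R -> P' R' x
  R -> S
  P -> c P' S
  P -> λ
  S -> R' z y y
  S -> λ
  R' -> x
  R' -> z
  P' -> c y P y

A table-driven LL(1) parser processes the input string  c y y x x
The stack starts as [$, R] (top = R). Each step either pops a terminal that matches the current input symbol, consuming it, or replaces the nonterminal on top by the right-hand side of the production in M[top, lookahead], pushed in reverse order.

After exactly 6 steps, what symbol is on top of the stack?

R'

     Stack           Input        Action
  1  $ R             c y y x x $  expand R -> P' R' x
  2  $ x R' P'       c y y x x $  expand P' -> c y P y
  3  $ x R' y P y c  c y y x x $  match c
  4  $ x R' y P y    y y x x $    match y
  5  $ x R' y P      y x x $      expand P -> λ
  6  $ x R' y        y x x $      match y
Stack after step 6: $ x R' (top = R').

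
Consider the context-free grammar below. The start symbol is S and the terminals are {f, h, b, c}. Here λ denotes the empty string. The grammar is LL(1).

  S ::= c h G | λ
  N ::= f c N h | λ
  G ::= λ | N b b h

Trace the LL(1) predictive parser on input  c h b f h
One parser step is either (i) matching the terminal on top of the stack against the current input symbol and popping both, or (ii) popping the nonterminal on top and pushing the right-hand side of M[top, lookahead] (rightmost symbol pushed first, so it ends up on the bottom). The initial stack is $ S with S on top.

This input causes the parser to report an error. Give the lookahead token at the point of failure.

step 1: stack=$ S  input=c h b f h $  — expand S ::= c h G
step 2: stack=$ G h c  input=c h b f h $  — match c
step 3: stack=$ G h  input=h b f h $  — match h
step 4: stack=$ G  input=b f h $  — expand G ::= N b b h
step 5: stack=$ h b b N  input=b f h $  — expand N ::= λ
step 6: stack=$ h b b  input=b f h $  — match b
step 7: stack=$ h b  input=f h $  — error: top is terminal b but lookahead is f

f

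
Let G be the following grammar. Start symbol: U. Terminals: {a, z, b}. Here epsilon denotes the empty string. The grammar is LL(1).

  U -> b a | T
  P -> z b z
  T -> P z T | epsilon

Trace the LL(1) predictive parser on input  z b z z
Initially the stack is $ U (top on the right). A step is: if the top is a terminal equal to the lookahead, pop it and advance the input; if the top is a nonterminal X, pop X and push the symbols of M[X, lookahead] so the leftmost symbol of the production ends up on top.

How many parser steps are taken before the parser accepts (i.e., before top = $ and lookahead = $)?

8

step 1: stack=$ U  input=z b z z $  — expand U -> T
step 2: stack=$ T  input=z b z z $  — expand T -> P z T
step 3: stack=$ T z P  input=z b z z $  — expand P -> z b z
step 4: stack=$ T z z b z  input=z b z z $  — match z
step 5: stack=$ T z z b  input=b z z $  — match b
step 6: stack=$ T z z  input=z z $  — match z
step 7: stack=$ T z  input=z $  — match z
step 8: stack=$ T  input=$  — expand T -> epsilon
Accept reached after 8 steps.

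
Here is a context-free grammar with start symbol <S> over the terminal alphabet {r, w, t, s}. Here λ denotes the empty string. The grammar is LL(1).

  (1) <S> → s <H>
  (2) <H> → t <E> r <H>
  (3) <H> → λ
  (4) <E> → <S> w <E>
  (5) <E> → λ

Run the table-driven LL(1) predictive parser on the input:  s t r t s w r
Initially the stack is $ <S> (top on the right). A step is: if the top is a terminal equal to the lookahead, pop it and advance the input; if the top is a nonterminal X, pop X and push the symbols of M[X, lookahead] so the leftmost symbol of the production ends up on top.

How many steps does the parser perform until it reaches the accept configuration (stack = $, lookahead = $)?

      Stack                Input            Action
   1  $ <S>                s t r t s w r $  expand <S> → s <H>
   2  $ <H> s              s t r t s w r $  match s
   3  $ <H>                t r t s w r $    expand <H> → t <E> r <H>
   4  $ <H> r <E> t        t r t s w r $    match t
   5  $ <H> r <E>          r t s w r $      expand <E> → λ
   6  $ <H> r              r t s w r $      match r
   7  $ <H>                t s w r $        expand <H> → t <E> r <H>
   8  $ <H> r <E> t        t s w r $        match t
   9  $ <H> r <E>          s w r $          expand <E> → <S> w <E>
  10  $ <H> r <E> w <S>    s w r $          expand <S> → s <H>
  11  $ <H> r <E> w <H> s  s w r $          match s
  12  $ <H> r <E> w <H>    w r $            expand <H> → λ
  13  $ <H> r <E> w        w r $            match w
  14  $ <H> r <E>          r $              expand <E> → λ
  15  $ <H> r              r $              match r
  16  $ <H>                $                expand <H> → λ
Accept reached after 16 steps.

16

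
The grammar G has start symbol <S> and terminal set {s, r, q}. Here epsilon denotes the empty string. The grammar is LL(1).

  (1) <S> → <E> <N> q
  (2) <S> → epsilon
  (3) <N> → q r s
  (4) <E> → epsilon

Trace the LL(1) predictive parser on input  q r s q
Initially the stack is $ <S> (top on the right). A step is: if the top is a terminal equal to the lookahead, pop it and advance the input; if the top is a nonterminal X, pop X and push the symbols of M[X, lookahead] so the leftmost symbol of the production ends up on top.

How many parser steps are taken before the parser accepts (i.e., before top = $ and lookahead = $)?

7

step 1: stack=$ <S>  input=q r s q $  — expand <S> → <E> <N> q
step 2: stack=$ q <N> <E>  input=q r s q $  — expand <E> → epsilon
step 3: stack=$ q <N>  input=q r s q $  — expand <N> → q r s
step 4: stack=$ q s r q  input=q r s q $  — match q
step 5: stack=$ q s r  input=r s q $  — match r
step 6: stack=$ q s  input=s q $  — match s
step 7: stack=$ q  input=q $  — match q
Accept reached after 7 steps.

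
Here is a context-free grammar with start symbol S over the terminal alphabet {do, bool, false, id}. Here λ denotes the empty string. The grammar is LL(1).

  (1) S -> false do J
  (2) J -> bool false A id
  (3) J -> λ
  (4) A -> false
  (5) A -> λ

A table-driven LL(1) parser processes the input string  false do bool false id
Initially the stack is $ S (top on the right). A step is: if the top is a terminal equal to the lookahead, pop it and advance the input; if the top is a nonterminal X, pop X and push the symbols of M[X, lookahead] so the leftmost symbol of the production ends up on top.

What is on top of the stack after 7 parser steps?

id

     Stack              Input                     Action
  1  $ S                false do bool false id $  expand S -> false do J
  2  $ J do false       false do bool false id $  match false
  3  $ J do             do bool false id $        match do
  4  $ J                bool false id $           expand J -> bool false A id
  5  $ id A false bool  bool false id $           match bool
  6  $ id A false       false id $                match false
  7  $ id A             id $                      expand A -> λ
Stack after step 7: $ id (top = id).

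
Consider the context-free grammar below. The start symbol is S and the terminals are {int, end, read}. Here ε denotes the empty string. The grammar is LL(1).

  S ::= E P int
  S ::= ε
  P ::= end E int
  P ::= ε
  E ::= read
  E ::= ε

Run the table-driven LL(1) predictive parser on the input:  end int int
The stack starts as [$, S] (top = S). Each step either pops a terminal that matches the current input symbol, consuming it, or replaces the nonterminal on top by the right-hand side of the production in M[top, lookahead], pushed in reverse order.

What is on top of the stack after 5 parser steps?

int

step 1: stack=$ S  input=end int int $  — expand S ::= E P int
step 2: stack=$ int P E  input=end int int $  — expand E ::= ε
step 3: stack=$ int P  input=end int int $  — expand P ::= end E int
step 4: stack=$ int int E end  input=end int int $  — match end
step 5: stack=$ int int E  input=int int $  — expand E ::= ε
Stack after step 5: $ int int (top = int).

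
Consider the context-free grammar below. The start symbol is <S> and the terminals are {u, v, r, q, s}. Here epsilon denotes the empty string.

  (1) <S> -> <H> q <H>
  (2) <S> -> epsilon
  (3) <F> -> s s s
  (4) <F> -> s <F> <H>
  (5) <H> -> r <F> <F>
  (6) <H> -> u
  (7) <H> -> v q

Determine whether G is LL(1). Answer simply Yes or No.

No

FIRST(<S>) = {epsilon, r, u, v}
FIRST(<F>) = {s}
FIRST(<H>) = {r, u, v}
FOLLOW(<S>) = {$}
FOLLOW(<F>) = {$, q, r, s, u, v}
FOLLOW(<H>) = {$, q, r, s, u, v}
Cell M[<F>, s] receives both <F> -> s s s and <F> -> s <F> <H> — the grammar is not LL(1).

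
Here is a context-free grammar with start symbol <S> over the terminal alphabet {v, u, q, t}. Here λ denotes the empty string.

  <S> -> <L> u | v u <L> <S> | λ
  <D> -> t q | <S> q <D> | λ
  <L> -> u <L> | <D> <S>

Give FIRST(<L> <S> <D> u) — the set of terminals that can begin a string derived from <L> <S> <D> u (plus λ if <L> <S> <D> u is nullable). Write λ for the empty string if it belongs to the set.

{q, t, u, v}

FIRST(<S>) = {λ, q, t, u, v}  (via <L> u)
FIRST(<D>) = {λ, q, t, u, v}  (via <S> q <D>)
FIRST(<L>) = {λ, q, t, u, v}  (via <D> <S>)
FIRST(<L> <S> <D> u): take FIRST of each symbol in turn, carrying on past any symbol whose FIRST contains λ; result {q, t, u, v}.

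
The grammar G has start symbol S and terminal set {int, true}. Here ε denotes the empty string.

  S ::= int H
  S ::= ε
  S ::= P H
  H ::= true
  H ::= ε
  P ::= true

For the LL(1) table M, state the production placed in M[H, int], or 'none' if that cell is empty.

FIRST(H) = {ε, true}
FIRST(P) = {true}
FIRST(S) = {ε, int, true}  (via P H)
FOLLOW(S) includes $ since S is the start symbol.
FOLLOW(S): S appears on no right-hand side. Thus FOLLOW(S) = {$}.
FOLLOW(H): in S::=int H, the suffix after H is empty, so FOLLOW(H) ⊇ FOLLOW(S) = {$}; in S::=P H, the suffix after H is empty, so FOLLOW(H) ⊇ FOLLOW(S) = {$}. Thus FOLLOW(H) = {$}.
For H ::= true: FIRST(true) = {true}, so it goes in M[H, t] for t ∈ {true}.
For H ::= ε: FIRST(ε) = {ε}, so it goes in M[H, t] for t ∈ {}; since ε ∈ FIRST, also for every t ∈ FOLLOW(H) = {$}.
None of these place a production in M[H, int].

none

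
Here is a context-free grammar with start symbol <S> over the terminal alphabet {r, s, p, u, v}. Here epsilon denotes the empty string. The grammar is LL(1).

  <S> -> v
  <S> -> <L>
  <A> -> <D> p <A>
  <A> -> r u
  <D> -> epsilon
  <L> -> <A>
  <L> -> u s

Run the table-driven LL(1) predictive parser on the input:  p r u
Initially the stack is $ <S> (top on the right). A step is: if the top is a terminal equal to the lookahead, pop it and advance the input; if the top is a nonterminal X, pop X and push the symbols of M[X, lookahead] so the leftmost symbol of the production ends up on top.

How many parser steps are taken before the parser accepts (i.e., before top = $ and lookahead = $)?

8

step 1: stack=$ <S>  input=p r u $  — expand <S> -> <L>
step 2: stack=$ <L>  input=p r u $  — expand <L> -> <A>
step 3: stack=$ <A>  input=p r u $  — expand <A> -> <D> p <A>
step 4: stack=$ <A> p <D>  input=p r u $  — expand <D> -> epsilon
step 5: stack=$ <A> p  input=p r u $  — match p
step 6: stack=$ <A>  input=r u $  — expand <A> -> r u
step 7: stack=$ u r  input=r u $  — match r
step 8: stack=$ u  input=u $  — match u
Accept reached after 8 steps.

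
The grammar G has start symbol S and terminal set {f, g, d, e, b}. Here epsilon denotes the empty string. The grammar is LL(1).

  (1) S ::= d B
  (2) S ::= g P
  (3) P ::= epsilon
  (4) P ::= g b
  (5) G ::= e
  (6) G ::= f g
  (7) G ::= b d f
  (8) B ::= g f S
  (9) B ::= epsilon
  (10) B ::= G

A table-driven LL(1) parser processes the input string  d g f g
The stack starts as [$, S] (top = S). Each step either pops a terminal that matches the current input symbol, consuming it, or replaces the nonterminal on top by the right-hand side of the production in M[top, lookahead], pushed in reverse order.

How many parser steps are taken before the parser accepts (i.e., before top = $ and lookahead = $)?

8

step 1: stack=$ S  input=d g f g $  — expand S ::= d B
step 2: stack=$ B d  input=d g f g $  — match d
step 3: stack=$ B  input=g f g $  — expand B ::= g f S
step 4: stack=$ S f g  input=g f g $  — match g
step 5: stack=$ S f  input=f g $  — match f
step 6: stack=$ S  input=g $  — expand S ::= g P
step 7: stack=$ P g  input=g $  — match g
step 8: stack=$ P  input=$  — expand P ::= epsilon
Accept reached after 8 steps.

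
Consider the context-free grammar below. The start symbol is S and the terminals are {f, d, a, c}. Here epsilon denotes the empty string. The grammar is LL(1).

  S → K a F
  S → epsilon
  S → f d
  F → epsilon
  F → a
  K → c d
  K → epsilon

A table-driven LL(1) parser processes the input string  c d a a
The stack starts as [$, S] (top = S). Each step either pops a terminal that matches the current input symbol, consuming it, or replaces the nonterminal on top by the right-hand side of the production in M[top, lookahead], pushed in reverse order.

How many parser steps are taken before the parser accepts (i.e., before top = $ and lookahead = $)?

     Stack      Input      Action
  1  $ S        c d a a $  expand S → K a F
  2  $ F a K    c d a a $  expand K → c d
  3  $ F a d c  c d a a $  match c
  4  $ F a d    d a a $    match d
  5  $ F a      a a $      match a
  6  $ F        a $        expand F → a
  7  $ a        a $        match a
Accept reached after 7 steps.

7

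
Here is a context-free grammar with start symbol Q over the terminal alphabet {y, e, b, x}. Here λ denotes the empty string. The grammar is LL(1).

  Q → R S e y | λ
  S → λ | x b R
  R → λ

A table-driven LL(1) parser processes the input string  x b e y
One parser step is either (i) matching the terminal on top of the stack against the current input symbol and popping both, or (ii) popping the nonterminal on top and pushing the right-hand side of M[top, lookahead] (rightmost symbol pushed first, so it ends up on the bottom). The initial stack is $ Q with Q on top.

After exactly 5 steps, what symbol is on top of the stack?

     Stack        Input      Action
  1  $ Q          x b e y $  expand Q → R S e y
  2  $ y e S R    x b e y $  expand R → λ
  3  $ y e S      x b e y $  expand S → x b R
  4  $ y e R b x  x b e y $  match x
  5  $ y e R b    b e y $    match b
Stack after step 5: $ y e R (top = R).

R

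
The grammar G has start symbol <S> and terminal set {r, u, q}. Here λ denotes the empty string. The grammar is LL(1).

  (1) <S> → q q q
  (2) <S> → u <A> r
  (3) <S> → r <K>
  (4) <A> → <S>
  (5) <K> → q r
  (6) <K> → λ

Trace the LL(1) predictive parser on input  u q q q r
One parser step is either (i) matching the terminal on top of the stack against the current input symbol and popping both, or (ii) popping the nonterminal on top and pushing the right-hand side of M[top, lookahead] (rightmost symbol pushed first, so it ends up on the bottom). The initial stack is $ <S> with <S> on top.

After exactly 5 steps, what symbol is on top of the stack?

step 1: stack=$ <S>  input=u q q q r $  — expand <S> → u <A> r
step 2: stack=$ r <A> u  input=u q q q r $  — match u
step 3: stack=$ r <A>  input=q q q r $  — expand <A> → <S>
step 4: stack=$ r <S>  input=q q q r $  — expand <S> → q q q
step 5: stack=$ r q q q  input=q q q r $  — match q
Stack after step 5: $ r q q (top = q).

q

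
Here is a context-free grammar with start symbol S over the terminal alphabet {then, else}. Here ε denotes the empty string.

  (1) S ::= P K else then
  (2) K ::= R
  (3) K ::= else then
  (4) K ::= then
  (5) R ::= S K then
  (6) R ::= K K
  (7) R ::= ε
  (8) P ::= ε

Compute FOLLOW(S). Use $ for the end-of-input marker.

{$, else, then}

FIRST(P): from P::=ε we get {ε}. So FIRST(P) = {ε}.
FIRST(S): from S::=P K else then we get {else, then}. So FIRST(S) = {else, then}.
FIRST(K): from K::=R we get {ε, else, then}; from K::=else then we get {else}; from K::=then we get {then}. So FIRST(K) = {ε, else, then}.
FIRST(R): from R::=S K then we get {else, then}; from R::=K K we get {ε, else, then}; from R::=ε we get {ε}. So FIRST(R) = {ε, else, then}.
FOLLOW(S) includes $ since S is the start symbol.
FOLLOW(S): in R::=S K then, S is followed by K then with FIRST {else, then}. Thus FOLLOW(S) = {$, else, then}.
FOLLOW(P): in S::=P K else then, P is followed by K else then with FIRST {else, then}. Thus FOLLOW(P) = {else, then}.
FOLLOW(K): in S::=P K else then, K is followed by else then with FIRST {else}; in R::=S K then, K is followed by then with FIRST {then}; in R::=K K (occurrence 1), K is followed by K with FIRST {ε, else, then}; in R::=K K (occurrence 1), the suffix after K is nullable, so FOLLOW(K) ⊇ FOLLOW(R) = {else, then}; in R::=K K (occurrence 2), the suffix after K is empty, so FOLLOW(K) ⊇ FOLLOW(R) = {else, then}. Thus FOLLOW(K) = {else, then}.
FOLLOW(R): in K::=R, the suffix after R is empty, so FOLLOW(R) ⊇ FOLLOW(K) = {else, then}. Thus FOLLOW(R) = {else, then}.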